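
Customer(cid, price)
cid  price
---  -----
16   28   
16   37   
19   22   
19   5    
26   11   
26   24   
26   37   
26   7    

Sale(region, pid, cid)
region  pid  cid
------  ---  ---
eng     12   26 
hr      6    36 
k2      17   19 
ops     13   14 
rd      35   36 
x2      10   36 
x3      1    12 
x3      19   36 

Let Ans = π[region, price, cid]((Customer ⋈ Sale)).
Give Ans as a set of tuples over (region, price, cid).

Natural join on cid: {(19, 22, k2, 17), (19, 5, k2, 17), (26, 11, eng, 12), (26, 24, eng, 12), (26, 37, eng, 12), (26, 7, eng, 12)}
Projecting to region, price, cid: {(eng, 11, 26), (eng, 24, 26), (eng, 37, 26), (eng, 7, 26), (k2, 22, 19), (k2, 5, 19)}

{(eng, 11, 26), (eng, 24, 26), (eng, 37, 26), (eng, 7, 26), (k2, 22, 19), (k2, 5, 19)}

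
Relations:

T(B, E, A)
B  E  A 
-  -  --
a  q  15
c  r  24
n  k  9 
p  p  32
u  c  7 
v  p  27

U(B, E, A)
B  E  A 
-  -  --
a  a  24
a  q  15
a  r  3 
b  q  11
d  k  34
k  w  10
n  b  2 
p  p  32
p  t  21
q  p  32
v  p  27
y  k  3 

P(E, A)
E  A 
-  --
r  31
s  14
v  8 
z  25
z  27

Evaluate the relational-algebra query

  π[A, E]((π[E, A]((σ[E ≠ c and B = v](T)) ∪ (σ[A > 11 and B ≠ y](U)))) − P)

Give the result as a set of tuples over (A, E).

σ[E ≠ c and B = v]: keep tuples satisfying E ≠ c and B = v → {(v, p, 27)}
σ[A > 11 and B ≠ y]: keep tuples satisfying A > 11 and B ≠ y → {(a, a, 24), (a, q, 15), (d, k, 34), (p, p, 32), (p, t, 21), (q, p, 32), (v, p, 27)}
Union: {(v, p, 27)} with {(a, a, 24), (a, q, 15), (d, k, 34), (p, p, 32), (p, t, 21), (q, p, 32), (v, p, 27)} → {(a, a, 24), (a, q, 15), (d, k, 34), (p, p, 32), (p, t, 21), (q, p, 32), (v, p, 27)}
Projecting to E, A (1 duplicate(s) eliminated): {(a, 24), (k, 34), (p, 27), (p, 32), (q, 15), (t, 21)}
Difference: {(a, 24), (k, 34), (p, 27), (p, 32), (q, 15), (t, 21)} with {(r, 31), (s, 14), (v, 8), (z, 25), (z, 27)} → {(a, 24), (k, 34), (p, 27), (p, 32), (q, 15), (t, 21)}
Projecting to A, E: {(15, q), (21, t), (24, a), (27, p), (32, p), (34, k)}

{(15, q), (21, t), (24, a), (27, p), (32, p), (34, k)}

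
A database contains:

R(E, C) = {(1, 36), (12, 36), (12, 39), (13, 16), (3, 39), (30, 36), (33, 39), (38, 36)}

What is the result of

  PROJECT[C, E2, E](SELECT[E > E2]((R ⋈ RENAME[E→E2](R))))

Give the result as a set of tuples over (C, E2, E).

{(36, 1, 12), (36, 1, 30), (36, 1, 38), (36, 12, 30), (36, 12, 38), (36, 30, 38), (39, 12, 33), (39, 3, 12), (39, 3, 33)}

ρ[E→E2]: schema becomes (E2, C); tuples unchanged.
Joining R and RENAME[E→E2](R) on C yields {(1, 36, 1), (1, 36, 12), (1, 36, 30), (1, 36, 38), (12, 36, 1), (12, 36, 12), (12, 36, 30), (12, 36, 38), (12, 39, 12), (12, 39, 3), (12, 39, 33), (13, 16, 13), (3, 39, 12), (3, 39, 3), (3, 39, 33), (30, 36, 1), (30, 36, 12), (30, 36, 30), (30, 36, 38), (33, 39, 12), (33, 39, 3), (33, 39, 33), (38, 36, 1), (38, 36, 12), (38, 36, 30), (38, 36, 38)}.
σ[E > E2]: keep tuples satisfying E > E2 → {(12, 36, 1), (12, 39, 3), (30, 36, 1), (30, 36, 12), (33, 39, 12), (33, 39, 3), (38, 36, 1), (38, 36, 12), (38, 36, 30)}
π[C, E2, E]: project onto (C, E2, E) → {(36, 1, 12), (36, 1, 30), (36, 1, 38), (36, 12, 30), (36, 12, 38), (36, 30, 38), (39, 12, 33), (39, 3, 12), (39, 3, 33)}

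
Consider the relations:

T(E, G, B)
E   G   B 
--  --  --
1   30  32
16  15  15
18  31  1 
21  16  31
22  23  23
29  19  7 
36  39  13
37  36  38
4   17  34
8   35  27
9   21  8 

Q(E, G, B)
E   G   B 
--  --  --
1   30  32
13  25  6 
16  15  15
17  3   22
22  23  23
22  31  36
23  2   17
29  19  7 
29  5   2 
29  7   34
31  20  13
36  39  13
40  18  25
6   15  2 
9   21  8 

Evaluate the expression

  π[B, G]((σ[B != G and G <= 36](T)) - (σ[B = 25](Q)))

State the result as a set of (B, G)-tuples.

σ[B != G and G <= 36]: keep tuples satisfying B != G and G <= 36 → {(1, 30, 32), (18, 31, 1), (21, 16, 31), (29, 19, 7), (37, 36, 38), (4, 17, 34), (8, 35, 27), (9, 21, 8)}
σ[B = 25]: keep tuples satisfying B = 25 → {(40, 18, 25)}
Difference: {(1, 30, 32), (18, 31, 1), (21, 16, 31), (29, 19, 7), (37, 36, 38), (4, 17, 34), (8, 35, 27), (9, 21, 8)} with {(40, 18, 25)} → {(1, 30, 32), (18, 31, 1), (21, 16, 31), (29, 19, 7), (37, 36, 38), (4, 17, 34), (8, 35, 27), (9, 21, 8)}
Keep only column(s) B, G: {(1, 31), (27, 35), (31, 16), (32, 30), (34, 17), (38, 36), (7, 19), (8, 21)}

{(1, 31), (27, 35), (31, 16), (32, 30), (34, 17), (38, 36), (7, 19), (8, 21)}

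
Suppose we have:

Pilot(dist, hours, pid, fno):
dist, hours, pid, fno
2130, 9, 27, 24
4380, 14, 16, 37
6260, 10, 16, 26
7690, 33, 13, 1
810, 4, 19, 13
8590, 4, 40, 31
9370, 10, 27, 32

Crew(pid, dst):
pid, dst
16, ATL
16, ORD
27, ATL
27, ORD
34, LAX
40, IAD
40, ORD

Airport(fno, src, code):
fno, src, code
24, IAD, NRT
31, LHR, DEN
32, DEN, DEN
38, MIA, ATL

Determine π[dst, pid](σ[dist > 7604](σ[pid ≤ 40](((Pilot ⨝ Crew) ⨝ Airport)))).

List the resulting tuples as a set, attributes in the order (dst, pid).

{(ATL, 27), (IAD, 40), (ORD, 27), (ORD, 40)}

Joining Pilot and Crew on pid yields {(2130, 9, 27, 24, ATL), (2130, 9, 27, 24, ORD), (4380, 14, 16, 37, ATL), (4380, 14, 16, 37, ORD), (6260, 10, 16, 26, ATL), (6260, 10, 16, 26, ORD), (8590, 4, 40, 31, IAD), (8590, 4, 40, 31, ORD), (9370, 10, 27, 32, ATL), (9370, 10, 27, 32, ORD)}.
Joining (Pilot ⨝ Crew) and Airport on fno yields {(2130, 9, 27, 24, ATL, IAD, NRT), (2130, 9, 27, 24, ORD, IAD, NRT), (8590, 4, 40, 31, IAD, LHR, DEN), (8590, 4, 40, 31, ORD, LHR, DEN), (9370, 10, 27, 32, ATL, DEN, DEN), (9370, 10, 27, 32, ORD, DEN, DEN)}.
Selection pid ≤ 40: {(2130, 9, 27, 24, ATL, IAD, NRT), (2130, 9, 27, 24, ORD, IAD, NRT), (8590, 4, 40, 31, IAD, LHR, DEN), (8590, 4, 40, 31, ORD, LHR, DEN), (9370, 10, 27, 32, ATL, DEN, DEN), (9370, 10, 27, 32, ORD, DEN, DEN)}
Selection dist > 7604: {(8590, 4, 40, 31, IAD, LHR, DEN), (8590, 4, 40, 31, ORD, LHR, DEN), (9370, 10, 27, 32, ATL, DEN, DEN), (9370, 10, 27, 32, ORD, DEN, DEN)}
Projecting to dst, pid: {(ATL, 27), (IAD, 40), (ORD, 27), (ORD, 40)}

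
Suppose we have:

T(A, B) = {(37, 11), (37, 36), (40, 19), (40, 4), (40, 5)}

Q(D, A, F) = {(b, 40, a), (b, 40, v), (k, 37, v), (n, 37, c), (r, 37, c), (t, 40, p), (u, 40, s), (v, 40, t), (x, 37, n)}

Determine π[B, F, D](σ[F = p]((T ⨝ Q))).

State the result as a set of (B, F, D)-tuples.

{(19, p, t), (4, p, t), (5, p, t)}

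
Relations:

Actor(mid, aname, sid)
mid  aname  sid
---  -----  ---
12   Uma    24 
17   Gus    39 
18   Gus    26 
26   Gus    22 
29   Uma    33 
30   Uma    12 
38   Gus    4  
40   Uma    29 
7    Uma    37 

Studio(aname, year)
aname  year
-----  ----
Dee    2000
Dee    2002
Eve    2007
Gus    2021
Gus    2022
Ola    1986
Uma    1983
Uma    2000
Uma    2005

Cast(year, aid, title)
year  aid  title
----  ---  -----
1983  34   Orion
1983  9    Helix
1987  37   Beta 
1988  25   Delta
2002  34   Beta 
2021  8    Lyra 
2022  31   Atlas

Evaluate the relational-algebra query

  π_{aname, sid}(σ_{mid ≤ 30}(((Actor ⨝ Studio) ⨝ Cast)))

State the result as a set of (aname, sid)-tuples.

Joining Actor and Studio on aname yields {(12, Uma, 24, 1983), (12, Uma, 24, 2000), (12, Uma, 24, 2005), (17, Gus, 39, 2021), (17, Gus, 39, 2022), (18, Gus, 26, 2021), (18, Gus, 26, 2022), (26, Gus, 22, 2021), (26, Gus, 22, 2022), (29, Uma, 33, 1983), (29, Uma, 33, 2000), (29, Uma, 33, 2005), (30, Uma, 12, 1983), (30, Uma, 12, 2000), (30, Uma, 12, 2005), (38, Gus, 4, 2021), (38, Gus, 4, 2022), (40, Uma, 29, 1983), (40, Uma, 29, 2000), (40, Uma, 29, 2005), (7, Uma, 37, 1983), (7, Uma, 37, 2000), (7, Uma, 37, 2005)}.
Joining (Actor ⨝ Studio) and Cast on year yields {(12, Uma, 24, 1983, 34, Orion), (12, Uma, 24, 1983, 9, Helix), (17, Gus, 39, 2021, 8, Lyra), (17, Gus, 39, 2022, 31, Atlas), (18, Gus, 26, 2021, 8, Lyra), (18, Gus, 26, 2022, 31, Atlas), (26, Gus, 22, 2021, 8, Lyra), (26, Gus, 22, 2022, 31, Atlas), (29, Uma, 33, 1983, 34, Orion), (29, Uma, 33, 1983, 9, Helix), (30, Uma, 12, 1983, 34, Orion), (30, Uma, 12, 1983, 9, Helix), (38, Gus, 4, 2021, 8, Lyra), (38, Gus, 4, 2022, 31, Atlas), (40, Uma, 29, 1983, 34, Orion), (40, Uma, 29, 1983, 9, Helix), (7, Uma, 37, 1983, 34, Orion), (7, Uma, 37, 1983, 9, Helix)}.
σ[mid ≤ 30]: keep tuples satisfying mid ≤ 30 → {(12, Uma, 24, 1983, 34, Orion), (12, Uma, 24, 1983, 9, Helix), (17, Gus, 39, 2021, 8, Lyra), (17, Gus, 39, 2022, 31, Atlas), (18, Gus, 26, 2021, 8, Lyra), (18, Gus, 26, 2022, 31, Atlas), (26, Gus, 22, 2021, 8, Lyra), (26, Gus, 22, 2022, 31, Atlas), (29, Uma, 33, 1983, 34, Orion), (29, Uma, 33, 1983, 9, Helix), (30, Uma, 12, 1983, 34, Orion), (30, Uma, 12, 1983, 9, Helix), (7, Uma, 37, 1983, 34, Orion), (7, Uma, 37, 1983, 9, Helix)}
Keep only column(s) aname, sid (7 duplicate(s) eliminated): {(Gus, 22), (Gus, 26), (Gus, 39), (Uma, 12), (Uma, 24), (Uma, 33), (Uma, 37)}

{(Gus, 22), (Gus, 26), (Gus, 39), (Uma, 12), (Uma, 24), (Uma, 33), (Uma, 37)}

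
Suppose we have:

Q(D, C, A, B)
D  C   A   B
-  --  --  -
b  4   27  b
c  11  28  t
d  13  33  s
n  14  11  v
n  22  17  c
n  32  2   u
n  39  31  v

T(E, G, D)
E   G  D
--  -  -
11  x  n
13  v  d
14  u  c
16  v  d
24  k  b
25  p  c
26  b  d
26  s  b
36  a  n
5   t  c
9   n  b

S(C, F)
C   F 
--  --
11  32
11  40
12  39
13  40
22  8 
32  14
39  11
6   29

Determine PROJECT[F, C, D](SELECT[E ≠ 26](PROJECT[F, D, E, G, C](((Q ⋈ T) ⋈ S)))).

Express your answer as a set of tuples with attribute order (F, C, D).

Q ⋈ T (natural join on D): {(b, 4, 27, b, 24, k), (b, 4, 27, b, 26, s), (b, 4, 27, b, 9, n), (c, 11, 28, t, 14, u), (c, 11, 28, t, 25, p), (c, 11, 28, t, 5, t), (d, 13, 33, s, 13, v), (d, 13, 33, s, 16, v), (d, 13, 33, s, 26, b), (n, 14, 11, v, 11, x), (n, 14, 11, v, 36, a), (n, 22, 17, c, 11, x), (n, 22, 17, c, 36, a), (n, 32, 2, u, 11, x), (n, 32, 2, u, 36, a), (n, 39, 31, v, 11, x), (n, 39, 31, v, 36, a)}
(Q ⋈ T) ⋈ S (natural join on C): {(c, 11, 28, t, 14, u, 32), (c, 11, 28, t, 14, u, 40), (c, 11, 28, t, 25, p, 32), (c, 11, 28, t, 25, p, 40), (c, 11, 28, t, 5, t, 32), (c, 11, 28, t, 5, t, 40), (d, 13, 33, s, 13, v, 40), (d, 13, 33, s, 16, v, 40), (d, 13, 33, s, 26, b, 40), (n, 22, 17, c, 11, x, 8), (n, 22, 17, c, 36, a, 8), (n, 32, 2, u, 11, x, 14), (n, 32, 2, u, 36, a, 14), (n, 39, 31, v, 11, x, 11), (n, 39, 31, v, 36, a, 11)}
Keep only column(s) F, D, E, G, C: {(11, n, 11, x, 39), (11, n, 36, a, 39), (14, n, 11, x, 32), (14, n, 36, a, 32), (32, c, 14, u, 11), (32, c, 25, p, 11), (32, c, 5, t, 11), (40, c, 14, u, 11), (40, c, 25, p, 11), (40, c, 5, t, 11), (40, d, 13, v, 13), (40, d, 16, v, 13), (40, d, 26, b, 13), (8, n, 11, x, 22), (8, n, 36, a, 22)}
Filtering on E ≠ 26 leaves {(11, n, 11, x, 39), (11, n, 36, a, 39), (14, n, 11, x, 32), (14, n, 36, a, 32), (32, c, 14, u, 11), (32, c, 25, p, 11), (32, c, 5, t, 11), (40, c, 14, u, 11), (40, c, 25, p, 11), (40, c, 5, t, 11), (40, d, 13, v, 13), (40, d, 16, v, 13), (8, n, 11, x, 22), (8, n, 36, a, 22)}.
Keep only column(s) F, C, D (8 duplicate(s) eliminated): {(11, 39, n), (14, 32, n), (32, 11, c), (40, 11, c), (40, 13, d), (8, 22, n)}

{(11, 39, n), (14, 32, n), (32, 11, c), (40, 11, c), (40, 13, d), (8, 22, n)}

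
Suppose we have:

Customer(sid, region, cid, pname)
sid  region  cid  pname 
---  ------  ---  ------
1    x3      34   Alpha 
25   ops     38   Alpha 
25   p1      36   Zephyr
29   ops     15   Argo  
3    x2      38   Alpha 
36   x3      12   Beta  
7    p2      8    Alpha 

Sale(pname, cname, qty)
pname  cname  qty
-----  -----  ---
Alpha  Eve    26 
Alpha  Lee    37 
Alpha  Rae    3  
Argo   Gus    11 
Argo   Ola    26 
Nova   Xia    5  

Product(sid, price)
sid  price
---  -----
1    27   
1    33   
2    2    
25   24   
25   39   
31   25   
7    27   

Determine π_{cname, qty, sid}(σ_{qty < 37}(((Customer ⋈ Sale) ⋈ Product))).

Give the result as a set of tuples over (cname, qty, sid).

Natural join on pname: {(1, x3, 34, Alpha, Eve, 26), (1, x3, 34, Alpha, Lee, 37), (1, x3, 34, Alpha, Rae, 3), (25, ops, 38, Alpha, Eve, 26), (25, ops, 38, Alpha, Lee, 37), (25, ops, 38, Alpha, Rae, 3), (29, ops, 15, Argo, Gus, 11), (29, ops, 15, Argo, Ola, 26), (3, x2, 38, Alpha, Eve, 26), (3, x2, 38, Alpha, Lee, 37), (3, x2, 38, Alpha, Rae, 3), (7, p2, 8, Alpha, Eve, 26), (7, p2, 8, Alpha, Lee, 37), (7, p2, 8, Alpha, Rae, 3)}
Natural join on sid: {(1, x3, 34, Alpha, Eve, 26, 27), (1, x3, 34, Alpha, Eve, 26, 33), (1, x3, 34, Alpha, Lee, 37, 27), (1, x3, 34, Alpha, Lee, 37, 33), (1, x3, 34, Alpha, Rae, 3, 27), (1, x3, 34, Alpha, Rae, 3, 33), (25, ops, 38, Alpha, Eve, 26, 24), (25, ops, 38, Alpha, Eve, 26, 39), (25, ops, 38, Alpha, Lee, 37, 24), (25, ops, 38, Alpha, Lee, 37, 39), (25, ops, 38, Alpha, Rae, 3, 24), (25, ops, 38, Alpha, Rae, 3, 39), (7, p2, 8, Alpha, Eve, 26, 27), (7, p2, 8, Alpha, Lee, 37, 27), (7, p2, 8, Alpha, Rae, 3, 27)}
Selection qty < 37: {(1, x3, 34, Alpha, Eve, 26, 27), (1, x3, 34, Alpha, Eve, 26, 33), (1, x3, 34, Alpha, Rae, 3, 27), (1, x3, 34, Alpha, Rae, 3, 33), (25, ops, 38, Alpha, Eve, 26, 24), (25, ops, 38, Alpha, Eve, 26, 39), (25, ops, 38, Alpha, Rae, 3, 24), (25, ops, 38, Alpha, Rae, 3, 39), (7, p2, 8, Alpha, Eve, 26, 27), (7, p2, 8, Alpha, Rae, 3, 27)}
π_{cname, qty, sid} gives {(Eve, 26, 1), (Eve, 26, 25), (Eve, 26, 7), (Rae, 3, 1), (Rae, 3, 25), (Rae, 3, 7)} (4 duplicate(s) eliminated).

{(Eve, 26, 1), (Eve, 26, 25), (Eve, 26, 7), (Rae, 3, 1), (Rae, 3, 25), (Rae, 3, 7)}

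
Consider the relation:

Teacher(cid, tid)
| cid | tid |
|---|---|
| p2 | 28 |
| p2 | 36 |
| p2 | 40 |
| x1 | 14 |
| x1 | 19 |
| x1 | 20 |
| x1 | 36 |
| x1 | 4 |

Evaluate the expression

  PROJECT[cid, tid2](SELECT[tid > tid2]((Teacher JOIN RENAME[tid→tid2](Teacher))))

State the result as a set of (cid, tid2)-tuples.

{(p2, 28), (p2, 36), (x1, 14), (x1, 19), (x1, 20), (x1, 4)}

ρ[tid→tid2]: schema becomes (cid, tid2); tuples unchanged.
Joining Teacher and RENAME[tid→tid2](Teacher) on cid yields {(p2, 28, 28), (p2, 28, 36), (p2, 28, 40), (p2, 36, 28), (p2, 36, 36), (p2, 36, 40), (p2, 40, 28), (p2, 40, 36), (p2, 40, 40), (x1, 14, 14), (x1, 14, 19), (x1, 14, 20), (x1, 14, 36), (x1, 14, 4), (x1, 19, 14), (x1, 19, 19), (x1, 19, 20), (x1, 19, 36), (x1, 19, 4), (x1, 20, 14), (x1, 20, 19), (x1, 20, 20), (x1, 20, 36), (x1, 20, 4), (x1, 36, 14), (x1, 36, 19), (x1, 36, 20), (x1, 36, 36), (x1, 36, 4), (x1, 4, 14), (x1, 4, 19), (x1, 4, 20), (x1, 4, 36), (x1, 4, 4)}.
Apply σ_{tid > tid2}; surviving tuples: {(p2, 36, 28), (p2, 40, 28), (p2, 40, 36), (x1, 14, 4), (x1, 19, 14), (x1, 19, 4), (x1, 20, 14), (x1, 20, 19), (x1, 20, 4), (x1, 36, 14), (x1, 36, 19), (x1, 36, 20), (x1, 36, 4)}
π_{cid, tid2} gives {(p2, 28), (p2, 36), (x1, 14), (x1, 19), (x1, 20), (x1, 4)} (7 duplicate(s) eliminated).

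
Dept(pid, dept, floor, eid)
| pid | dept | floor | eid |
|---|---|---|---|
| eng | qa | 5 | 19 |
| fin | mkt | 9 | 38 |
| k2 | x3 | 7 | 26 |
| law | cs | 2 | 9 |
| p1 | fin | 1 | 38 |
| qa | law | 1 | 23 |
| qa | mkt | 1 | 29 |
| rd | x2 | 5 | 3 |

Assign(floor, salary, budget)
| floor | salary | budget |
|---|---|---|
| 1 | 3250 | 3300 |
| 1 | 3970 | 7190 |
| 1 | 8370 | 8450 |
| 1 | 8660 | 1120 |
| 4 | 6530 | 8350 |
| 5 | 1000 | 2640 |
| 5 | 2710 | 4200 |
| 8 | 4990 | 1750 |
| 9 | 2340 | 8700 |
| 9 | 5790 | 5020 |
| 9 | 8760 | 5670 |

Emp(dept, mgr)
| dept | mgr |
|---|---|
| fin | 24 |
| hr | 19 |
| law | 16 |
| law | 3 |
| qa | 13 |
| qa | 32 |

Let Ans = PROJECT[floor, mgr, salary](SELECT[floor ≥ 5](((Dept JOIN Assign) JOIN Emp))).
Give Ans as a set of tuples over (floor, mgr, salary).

{(5, 13, 1000), (5, 13, 2710), (5, 32, 1000), (5, 32, 2710)}

Joining Dept and Assign on floor yields {(eng, qa, 5, 19, 1000, 2640), (eng, qa, 5, 19, 2710, 4200), (fin, mkt, 9, 38, 2340, 8700), (fin, mkt, 9, 38, 5790, 5020), (fin, mkt, 9, 38, 8760, 5670), (p1, fin, 1, 38, 3250, 3300), (p1, fin, 1, 38, 3970, 7190), (p1, fin, 1, 38, 8370, 8450), (p1, fin, 1, 38, 8660, 1120), (qa, law, 1, 23, 3250, 3300), (qa, law, 1, 23, 3970, 7190), (qa, law, 1, 23, 8370, 8450), (qa, law, 1, 23, 8660, 1120), (qa, mkt, 1, 29, 3250, 3300), (qa, mkt, 1, 29, 3970, 7190), (qa, mkt, 1, 29, 8370, 8450), (qa, mkt, 1, 29, 8660, 1120), (rd, x2, 5, 3, 1000, 2640), (rd, x2, 5, 3, 2710, 4200)}.
Joining (Dept JOIN Assign) and Emp on dept yields {(eng, qa, 5, 19, 1000, 2640, 13), (eng, qa, 5, 19, 1000, 2640, 32), (eng, qa, 5, 19, 2710, 4200, 13), (eng, qa, 5, 19, 2710, 4200, 32), (p1, fin, 1, 38, 3250, 3300, 24), (p1, fin, 1, 38, 3970, 7190, 24), (p1, fin, 1, 38, 8370, 8450, 24), (p1, fin, 1, 38, 8660, 1120, 24), (qa, law, 1, 23, 3250, 3300, 16), (qa, law, 1, 23, 3250, 3300, 3), (qa, law, 1, 23, 3970, 7190, 16), (qa, law, 1, 23, 3970, 7190, 3), (qa, law, 1, 23, 8370, 8450, 16), (qa, law, 1, 23, 8370, 8450, 3), (qa, law, 1, 23, 8660, 1120, 16), (qa, law, 1, 23, 8660, 1120, 3)}.
Filtering on floor ≥ 5 leaves {(eng, qa, 5, 19, 1000, 2640, 13), (eng, qa, 5, 19, 1000, 2640, 32), (eng, qa, 5, 19, 2710, 4200, 13), (eng, qa, 5, 19, 2710, 4200, 32)}.
Keep only column(s) floor, mgr, salary: {(5, 13, 1000), (5, 13, 2710), (5, 32, 1000), (5, 32, 2710)}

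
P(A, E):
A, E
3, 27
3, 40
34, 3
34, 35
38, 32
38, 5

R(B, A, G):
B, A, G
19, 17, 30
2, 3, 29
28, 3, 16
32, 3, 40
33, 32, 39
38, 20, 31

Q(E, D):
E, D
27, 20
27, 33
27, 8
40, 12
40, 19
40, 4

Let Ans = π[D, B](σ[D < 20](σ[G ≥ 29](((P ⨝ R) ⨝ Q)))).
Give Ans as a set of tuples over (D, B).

P ⋈ R (natural join on A): {(3, 27, 2, 29), (3, 27, 28, 16), (3, 27, 32, 40), (3, 40, 2, 29), (3, 40, 28, 16), (3, 40, 32, 40)}
(P ⨝ R) ⋈ Q (natural join on E): {(3, 27, 2, 29, 20), (3, 27, 2, 29, 33), (3, 27, 2, 29, 8), (3, 27, 28, 16, 20), (3, 27, 28, 16, 33), (3, 27, 28, 16, 8), (3, 27, 32, 40, 20), (3, 27, 32, 40, 33), (3, 27, 32, 40, 8), (3, 40, 2, 29, 12), (3, 40, 2, 29, 19), (3, 40, 2, 29, 4), (3, 40, 28, 16, 12), (3, 40, 28, 16, 19), (3, 40, 28, 16, 4), (3, 40, 32, 40, 12), (3, 40, 32, 40, 19), (3, 40, 32, 40, 4)}
Apply σ_{G ≥ 29}; surviving tuples: {(3, 27, 2, 29, 20), (3, 27, 2, 29, 33), (3, 27, 2, 29, 8), (3, 27, 32, 40, 20), (3, 27, 32, 40, 33), (3, 27, 32, 40, 8), (3, 40, 2, 29, 12), (3, 40, 2, 29, 19), (3, 40, 2, 29, 4), (3, 40, 32, 40, 12), (3, 40, 32, 40, 19), (3, 40, 32, 40, 4)}
Apply σ_{D < 20}; surviving tuples: {(3, 27, 2, 29, 8), (3, 27, 32, 40, 8), (3, 40, 2, 29, 12), (3, 40, 2, 29, 19), (3, 40, 2, 29, 4), (3, 40, 32, 40, 12), (3, 40, 32, 40, 19), (3, 40, 32, 40, 4)}
Projecting to D, B: {(12, 2), (12, 32), (19, 2), (19, 32), (4, 2), (4, 32), (8, 2), (8, 32)}

{(12, 2), (12, 32), (19, 2), (19, 32), (4, 2), (4, 32), (8, 2), (8, 32)}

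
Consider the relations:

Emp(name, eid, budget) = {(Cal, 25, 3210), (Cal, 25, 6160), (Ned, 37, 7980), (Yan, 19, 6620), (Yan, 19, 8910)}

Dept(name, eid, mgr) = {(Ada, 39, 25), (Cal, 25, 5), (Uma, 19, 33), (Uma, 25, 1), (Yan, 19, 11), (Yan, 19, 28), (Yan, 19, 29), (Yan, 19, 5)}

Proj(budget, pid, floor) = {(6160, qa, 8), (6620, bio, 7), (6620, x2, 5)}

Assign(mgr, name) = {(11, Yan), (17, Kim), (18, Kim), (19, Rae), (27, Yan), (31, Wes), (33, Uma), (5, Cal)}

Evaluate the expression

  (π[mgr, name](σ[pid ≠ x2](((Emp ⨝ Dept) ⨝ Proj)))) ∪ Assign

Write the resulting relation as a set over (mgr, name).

Natural join on name, eid: {(Cal, 25, 3210, 5), (Cal, 25, 6160, 5), (Yan, 19, 6620, 11), (Yan, 19, 6620, 28), (Yan, 19, 6620, 29), (Yan, 19, 6620, 5), (Yan, 19, 8910, 11), (Yan, 19, 8910, 28), (Yan, 19, 8910, 29), (Yan, 19, 8910, 5)}
Natural join on budget: {(Cal, 25, 6160, 5, qa, 8), (Yan, 19, 6620, 11, bio, 7), (Yan, 19, 6620, 11, x2, 5), (Yan, 19, 6620, 28, bio, 7), (Yan, 19, 6620, 28, x2, 5), (Yan, 19, 6620, 29, bio, 7), (Yan, 19, 6620, 29, x2, 5), (Yan, 19, 6620, 5, bio, 7), (Yan, 19, 6620, 5, x2, 5)}
σ[pid ≠ x2]: keep tuples satisfying pid ≠ x2 → {(Cal, 25, 6160, 5, qa, 8), (Yan, 19, 6620, 11, bio, 7), (Yan, 19, 6620, 28, bio, 7), (Yan, 19, 6620, 29, bio, 7), (Yan, 19, 6620, 5, bio, 7)}
π_{mgr, name} gives {(11, Yan), (28, Yan), (29, Yan), (5, Cal), (5, Yan)}.
Union: {(11, Yan), (28, Yan), (29, Yan), (5, Cal), (5, Yan)} with {(11, Yan), (17, Kim), (18, Kim), (19, Rae), (27, Yan), (31, Wes), (33, Uma), (5, Cal)} → {(11, Yan), (17, Kim), (18, Kim), (19, Rae), (27, Yan), (28, Yan), (29, Yan), (31, Wes), (33, Uma), (5, Cal), (5, Yan)}

{(11, Yan), (17, Kim), (18, Kim), (19, Rae), (27, Yan), (28, Yan), (29, Yan), (31, Wes), (33, Uma), (5, Cal), (5, Yan)}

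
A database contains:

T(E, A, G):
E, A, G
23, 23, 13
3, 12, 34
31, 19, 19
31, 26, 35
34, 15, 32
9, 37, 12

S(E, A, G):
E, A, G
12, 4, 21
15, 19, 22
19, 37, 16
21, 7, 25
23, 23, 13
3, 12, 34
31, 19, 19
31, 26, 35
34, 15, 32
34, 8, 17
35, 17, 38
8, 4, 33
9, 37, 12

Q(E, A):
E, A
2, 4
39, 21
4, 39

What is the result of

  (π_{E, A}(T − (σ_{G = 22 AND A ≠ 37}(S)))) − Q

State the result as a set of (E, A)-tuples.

{(23, 23), (3, 12), (31, 19), (31, 26), (34, 15), (9, 37)}

σ[G = 22 AND A ≠ 37]: keep tuples satisfying G = 22 AND A ≠ 37 → {(15, 19, 22)}
Taking the difference: {(23, 23, 13), (3, 12, 34), (31, 19, 19), (31, 26, 35), (34, 15, 32), (9, 37, 12)}
π[E, A]: project onto (E, A) → {(23, 23), (3, 12), (31, 19), (31, 26), (34, 15), (9, 37)}
Taking the difference: {(23, 23), (3, 12), (31, 19), (31, 26), (34, 15), (9, 37)}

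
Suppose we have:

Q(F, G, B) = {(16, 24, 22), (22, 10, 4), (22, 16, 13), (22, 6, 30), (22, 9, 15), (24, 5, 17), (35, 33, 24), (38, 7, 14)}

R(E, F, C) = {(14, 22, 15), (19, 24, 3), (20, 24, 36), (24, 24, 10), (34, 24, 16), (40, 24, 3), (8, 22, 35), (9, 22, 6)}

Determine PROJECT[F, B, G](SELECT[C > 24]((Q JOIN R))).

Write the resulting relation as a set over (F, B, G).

{(22, 13, 16), (22, 15, 9), (22, 30, 6), (22, 4, 10), (24, 17, 5)}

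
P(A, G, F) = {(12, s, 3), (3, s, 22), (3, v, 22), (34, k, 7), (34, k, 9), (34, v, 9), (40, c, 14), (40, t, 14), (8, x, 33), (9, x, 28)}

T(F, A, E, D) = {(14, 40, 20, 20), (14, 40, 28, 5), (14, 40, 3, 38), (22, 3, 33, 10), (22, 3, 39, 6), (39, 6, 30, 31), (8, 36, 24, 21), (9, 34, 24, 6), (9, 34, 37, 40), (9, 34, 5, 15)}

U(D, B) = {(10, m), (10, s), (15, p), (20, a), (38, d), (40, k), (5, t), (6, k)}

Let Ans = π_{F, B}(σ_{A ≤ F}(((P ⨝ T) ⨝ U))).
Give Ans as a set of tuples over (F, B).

{(22, k), (22, m), (22, s)}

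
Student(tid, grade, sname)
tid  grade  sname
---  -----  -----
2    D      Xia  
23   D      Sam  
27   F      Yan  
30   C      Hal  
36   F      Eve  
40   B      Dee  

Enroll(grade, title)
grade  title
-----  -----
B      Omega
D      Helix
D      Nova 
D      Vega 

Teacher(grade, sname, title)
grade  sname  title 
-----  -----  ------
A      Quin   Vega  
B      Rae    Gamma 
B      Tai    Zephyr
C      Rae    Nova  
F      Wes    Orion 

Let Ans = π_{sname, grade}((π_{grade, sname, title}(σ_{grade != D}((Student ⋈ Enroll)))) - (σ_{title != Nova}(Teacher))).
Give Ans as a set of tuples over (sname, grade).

{(Dee, B)}

Natural join on grade: {(2, D, Xia, Helix), (2, D, Xia, Nova), (2, D, Xia, Vega), (23, D, Sam, Helix), (23, D, Sam, Nova), (23, D, Sam, Vega), (40, B, Dee, Omega)}
σ[grade != D]: keep tuples satisfying grade != D → {(40, B, Dee, Omega)}
Keep only column(s) grade, sname, title: {(B, Dee, Omega)}
σ[title != Nova]: keep tuples satisfying title != Nova → {(A, Quin, Vega), (B, Rae, Gamma), (B, Tai, Zephyr), (F, Wes, Orion)}
Set difference of the two operands is {(B, Dee, Omega)}.
Keep only column(s) sname, grade: {(Dee, B)}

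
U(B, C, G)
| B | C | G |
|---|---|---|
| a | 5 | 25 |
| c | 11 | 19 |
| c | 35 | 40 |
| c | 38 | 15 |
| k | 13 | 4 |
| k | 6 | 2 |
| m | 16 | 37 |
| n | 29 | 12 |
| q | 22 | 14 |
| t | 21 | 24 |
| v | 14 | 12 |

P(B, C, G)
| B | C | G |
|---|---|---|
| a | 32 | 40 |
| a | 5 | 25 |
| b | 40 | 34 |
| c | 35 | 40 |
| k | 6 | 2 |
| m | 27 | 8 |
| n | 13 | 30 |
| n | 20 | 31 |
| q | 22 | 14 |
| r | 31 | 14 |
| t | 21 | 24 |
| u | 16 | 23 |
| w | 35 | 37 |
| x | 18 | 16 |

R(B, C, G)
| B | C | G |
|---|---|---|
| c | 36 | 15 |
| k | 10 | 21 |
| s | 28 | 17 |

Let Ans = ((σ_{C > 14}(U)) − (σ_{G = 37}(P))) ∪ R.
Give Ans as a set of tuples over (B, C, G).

{(c, 35, 40), (c, 36, 15), (c, 38, 15), (k, 10, 21), (m, 16, 37), (n, 29, 12), (q, 22, 14), (s, 28, 17), (t, 21, 24)}

σ[C > 14]: keep tuples satisfying C > 14 → {(c, 35, 40), (c, 38, 15), (m, 16, 37), (n, 29, 12), (q, 22, 14), (t, 21, 24)}
σ[G = 37]: keep tuples satisfying G = 37 → {(w, 35, 37)}
Difference: {(c, 35, 40), (c, 38, 15), (m, 16, 37), (n, 29, 12), (q, 22, 14), (t, 21, 24)} with {(w, 35, 37)} → {(c, 35, 40), (c, 38, 15), (m, 16, 37), (n, 29, 12), (q, 22, 14), (t, 21, 24)}
Union: {(c, 35, 40), (c, 38, 15), (m, 16, 37), (n, 29, 12), (q, 22, 14), (t, 21, 24)} with {(c, 36, 15), (k, 10, 21), (s, 28, 17)} → {(c, 35, 40), (c, 36, 15), (c, 38, 15), (k, 10, 21), (m, 16, 37), (n, 29, 12), (q, 22, 14), (s, 28, 17), (t, 21, 24)}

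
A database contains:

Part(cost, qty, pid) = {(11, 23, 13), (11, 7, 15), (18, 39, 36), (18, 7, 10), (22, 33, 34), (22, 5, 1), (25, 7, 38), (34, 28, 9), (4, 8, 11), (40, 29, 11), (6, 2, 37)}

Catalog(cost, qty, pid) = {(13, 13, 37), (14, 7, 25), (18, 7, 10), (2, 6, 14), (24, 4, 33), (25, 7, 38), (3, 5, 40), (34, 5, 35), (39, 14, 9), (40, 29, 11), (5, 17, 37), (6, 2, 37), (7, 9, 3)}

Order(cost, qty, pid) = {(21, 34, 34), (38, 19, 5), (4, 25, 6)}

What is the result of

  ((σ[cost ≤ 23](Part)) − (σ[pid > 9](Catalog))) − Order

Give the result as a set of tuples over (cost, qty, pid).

Selection cost ≤ 23: {(11, 23, 13), (11, 7, 15), (18, 39, 36), (18, 7, 10), (22, 33, 34), (22, 5, 1), (4, 8, 11), (6, 2, 37)}
Selection pid > 9: {(13, 13, 37), (14, 7, 25), (18, 7, 10), (2, 6, 14), (24, 4, 33), (25, 7, 38), (3, 5, 40), (34, 5, 35), (40, 29, 11), (5, 17, 37), (6, 2, 37)}
Difference: {(11, 23, 13), (11, 7, 15), (18, 39, 36), (18, 7, 10), (22, 33, 34), (22, 5, 1), (4, 8, 11), (6, 2, 37)} with {(13, 13, 37), (14, 7, 25), (18, 7, 10), (2, 6, 14), (24, 4, 33), (25, 7, 38), (3, 5, 40), (34, 5, 35), (40, 29, 11), (5, 17, 37), (6, 2, 37)} → {(11, 23, 13), (11, 7, 15), (18, 39, 36), (22, 33, 34), (22, 5, 1), (4, 8, 11)}
Difference: {(11, 23, 13), (11, 7, 15), (18, 39, 36), (22, 33, 34), (22, 5, 1), (4, 8, 11)} with {(21, 34, 34), (38, 19, 5), (4, 25, 6)} → {(11, 23, 13), (11, 7, 15), (18, 39, 36), (22, 33, 34), (22, 5, 1), (4, 8, 11)}

{(11, 23, 13), (11, 7, 15), (18, 39, 36), (22, 33, 34), (22, 5, 1), (4, 8, 11)}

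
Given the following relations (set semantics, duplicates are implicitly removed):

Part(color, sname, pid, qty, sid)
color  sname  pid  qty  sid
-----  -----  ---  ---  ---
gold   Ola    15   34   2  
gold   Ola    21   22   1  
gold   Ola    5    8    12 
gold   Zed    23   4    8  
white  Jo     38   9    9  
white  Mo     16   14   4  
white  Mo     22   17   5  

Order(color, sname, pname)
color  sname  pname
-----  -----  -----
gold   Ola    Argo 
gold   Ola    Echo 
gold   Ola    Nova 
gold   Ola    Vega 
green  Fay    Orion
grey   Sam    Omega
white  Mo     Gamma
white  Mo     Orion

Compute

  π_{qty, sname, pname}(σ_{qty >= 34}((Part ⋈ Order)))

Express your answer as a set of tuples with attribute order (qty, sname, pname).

{(34, Ola, Argo), (34, Ola, Echo), (34, Ola, Nova), (34, Ola, Vega)}

Joining Part and Order on color, sname yields {(gold, Ola, 15, 34, 2, Argo), (gold, Ola, 15, 34, 2, Echo), (gold, Ola, 15, 34, 2, Nova), (gold, Ola, 15, 34, 2, Vega), (gold, Ola, 21, 22, 1, Argo), (gold, Ola, 21, 22, 1, Echo), (gold, Ola, 21, 22, 1, Nova), (gold, Ola, 21, 22, 1, Vega), (gold, Ola, 5, 8, 12, Argo), (gold, Ola, 5, 8, 12, Echo), (gold, Ola, 5, 8, 12, Nova), (gold, Ola, 5, 8, 12, Vega), (white, Mo, 16, 14, 4, Gamma), (white, Mo, 16, 14, 4, Orion), (white, Mo, 22, 17, 5, Gamma), (white, Mo, 22, 17, 5, Orion)}.
σ[qty >= 34]: keep tuples satisfying qty >= 34 → {(gold, Ola, 15, 34, 2, Argo), (gold, Ola, 15, 34, 2, Echo), (gold, Ola, 15, 34, 2, Nova), (gold, Ola, 15, 34, 2, Vega)}
Projecting to qty, sname, pname: {(34, Ola, Argo), (34, Ola, Echo), (34, Ola, Nova), (34, Ola, Vega)}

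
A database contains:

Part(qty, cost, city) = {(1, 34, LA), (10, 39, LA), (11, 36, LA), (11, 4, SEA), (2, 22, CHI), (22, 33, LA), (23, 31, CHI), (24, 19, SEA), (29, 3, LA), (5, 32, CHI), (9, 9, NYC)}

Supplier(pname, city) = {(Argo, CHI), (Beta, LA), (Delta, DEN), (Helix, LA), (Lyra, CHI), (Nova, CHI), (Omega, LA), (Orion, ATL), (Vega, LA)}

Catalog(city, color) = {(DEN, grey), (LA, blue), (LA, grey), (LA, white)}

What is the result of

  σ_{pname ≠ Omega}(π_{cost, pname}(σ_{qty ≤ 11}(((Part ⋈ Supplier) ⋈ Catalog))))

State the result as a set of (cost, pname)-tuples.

Part ⋈ Supplier (natural join on city): {(1, 34, LA, Beta), (1, 34, LA, Helix), (1, 34, LA, Omega), (1, 34, LA, Vega), (10, 39, LA, Beta), (10, 39, LA, Helix), (10, 39, LA, Omega), (10, 39, LA, Vega), (11, 36, LA, Beta), (11, 36, LA, Helix), (11, 36, LA, Omega), (11, 36, LA, Vega), (2, 22, CHI, Argo), (2, 22, CHI, Lyra), (2, 22, CHI, Nova), (22, 33, LA, Beta), (22, 33, LA, Helix), (22, 33, LA, Omega), (22, 33, LA, Vega), (23, 31, CHI, Argo), (23, 31, CHI, Lyra), (23, 31, CHI, Nova), (29, 3, LA, Beta), (29, 3, LA, Helix), (29, 3, LA, Omega), (29, 3, LA, Vega), (5, 32, CHI, Argo), (5, 32, CHI, Lyra), (5, 32, CHI, Nova)}
(Part ⋈ Supplier) ⋈ Catalog (natural join on city): {(1, 34, LA, Beta, blue), (1, 34, LA, Beta, grey), (1, 34, LA, Beta, white), (1, 34, LA, Helix, blue), (1, 34, LA, Helix, grey), (1, 34, LA, Helix, white), (1, 34, LA, Omega, blue), (1, 34, LA, Omega, grey), (1, 34, LA, Omega, white), (1, 34, LA, Vega, blue), (1, 34, LA, Vega, grey), (1, 34, LA, Vega, white), (10, 39, LA, Beta, blue), (10, 39, LA, Beta, grey), (10, 39, LA, Beta, white), (10, 39, LA, Helix, blue), (10, 39, LA, Helix, grey), (10, 39, LA, Helix, white), (10, 39, LA, Omega, blue), (10, 39, LA, Omega, grey), (10, 39, LA, Omega, white), (10, 39, LA, Vega, blue), (10, 39, LA, Vega, grey), (10, 39, LA, Vega, white), (11, 36, LA, Beta, blue), (11, 36, LA, Beta, grey), (11, 36, LA, Beta, white), (11, 36, LA, Helix, blue), (11, 36, LA, Helix, grey), (11, 36, LA, Helix, white), (11, 36, LA, Omega, blue), (11, 36, LA, Omega, grey), (11, 36, LA, Omega, white), (11, 36, LA, Vega, blue), (11, 36, LA, Vega, grey), (11, 36, LA, Vega, white), (22, 33, LA, Beta, blue), (22, 33, LA, Beta, grey), (22, 33, LA, Beta, white), (22, 33, LA, Helix, blue), (22, 33, LA, Helix, grey), (22, 33, LA, Helix, white), (22, 33, LA, Omega, blue), (22, 33, LA, Omega, grey), (22, 33, LA, Omega, white), (22, 33, LA, Vega, blue), (22, 33, LA, Vega, grey), (22, 33, LA, Vega, white), (29, 3, LA, Beta, blue), (29, 3, LA, Beta, grey), (29, 3, LA, Beta, white), (29, 3, LA, Helix, blue), (29, 3, LA, Helix, grey), (29, 3, LA, Helix, white), (29, 3, LA, Omega, blue), (29, 3, LA, Omega, grey), (29, 3, LA, Omega, white), (29, 3, LA, Vega, blue), (29, 3, LA, Vega, grey), (29, 3, LA, Vega, white)}
σ[qty ≤ 11]: keep tuples satisfying qty ≤ 11 → {(1, 34, LA, Beta, blue), (1, 34, LA, Beta, grey), (1, 34, LA, Beta, white), (1, 34, LA, Helix, blue), (1, 34, LA, Helix, grey), (1, 34, LA, Helix, white), (1, 34, LA, Omega, blue), (1, 34, LA, Omega, grey), (1, 34, LA, Omega, white), (1, 34, LA, Vega, blue), (1, 34, LA, Vega, grey), (1, 34, LA, Vega, white), (10, 39, LA, Beta, blue), (10, 39, LA, Beta, grey), (10, 39, LA, Beta, white), (10, 39, LA, Helix, blue), (10, 39, LA, Helix, grey), (10, 39, LA, Helix, white), (10, 39, LA, Omega, blue), (10, 39, LA, Omega, grey), (10, 39, LA, Omega, white), (10, 39, LA, Vega, blue), (10, 39, LA, Vega, grey), (10, 39, LA, Vega, white), (11, 36, LA, Beta, blue), (11, 36, LA, Beta, grey), (11, 36, LA, Beta, white), (11, 36, LA, Helix, blue), (11, 36, LA, Helix, grey), (11, 36, LA, Helix, white), (11, 36, LA, Omega, blue), (11, 36, LA, Omega, grey), (11, 36, LA, Omega, white), (11, 36, LA, Vega, blue), (11, 36, LA, Vega, grey), (11, 36, LA, Vega, white)}
π_{cost, pname} gives {(34, Beta), (34, Helix), (34, Omega), (34, Vega), (36, Beta), (36, Helix), (36, Omega), (36, Vega), (39, Beta), (39, Helix), (39, Omega), (39, Vega)} (24 duplicate(s) eliminated).
σ[pname ≠ Omega]: keep tuples satisfying pname ≠ Omega → {(34, Beta), (34, Helix), (34, Vega), (36, Beta), (36, Helix), (36, Vega), (39, Beta), (39, Helix), (39, Vega)}

{(34, Beta), (34, Helix), (34, Vega), (36, Beta), (36, Helix), (36, Vega), (39, Beta), (39, Helix), (39, Vega)}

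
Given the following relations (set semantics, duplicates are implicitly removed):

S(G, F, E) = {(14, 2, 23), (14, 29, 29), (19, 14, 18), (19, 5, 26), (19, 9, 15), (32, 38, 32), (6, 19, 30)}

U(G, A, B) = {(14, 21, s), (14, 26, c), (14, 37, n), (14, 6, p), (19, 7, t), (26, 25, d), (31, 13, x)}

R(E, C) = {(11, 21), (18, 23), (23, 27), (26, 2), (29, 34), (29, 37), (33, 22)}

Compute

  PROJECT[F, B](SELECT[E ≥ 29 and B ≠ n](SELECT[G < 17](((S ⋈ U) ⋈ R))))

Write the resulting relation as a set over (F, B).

{(29, c), (29, p), (29, s)}

Joining S and U on G yields {(14, 2, 23, 21, s), (14, 2, 23, 26, c), (14, 2, 23, 37, n), (14, 2, 23, 6, p), (14, 29, 29, 21, s), (14, 29, 29, 26, c), (14, 29, 29, 37, n), (14, 29, 29, 6, p), (19, 14, 18, 7, t), (19, 5, 26, 7, t), (19, 9, 15, 7, t)}.
Joining (S ⋈ U) and R on E yields {(14, 2, 23, 21, s, 27), (14, 2, 23, 26, c, 27), (14, 2, 23, 37, n, 27), (14, 2, 23, 6, p, 27), (14, 29, 29, 21, s, 34), (14, 29, 29, 21, s, 37), (14, 29, 29, 26, c, 34), (14, 29, 29, 26, c, 37), (14, 29, 29, 37, n, 34), (14, 29, 29, 37, n, 37), (14, 29, 29, 6, p, 34), (14, 29, 29, 6, p, 37), (19, 14, 18, 7, t, 23), (19, 5, 26, 7, t, 2)}.
Filtering on G < 17 leaves {(14, 2, 23, 21, s, 27), (14, 2, 23, 26, c, 27), (14, 2, 23, 37, n, 27), (14, 2, 23, 6, p, 27), (14, 29, 29, 21, s, 34), (14, 29, 29, 21, s, 37), (14, 29, 29, 26, c, 34), (14, 29, 29, 26, c, 37), (14, 29, 29, 37, n, 34), (14, 29, 29, 37, n, 37), (14, 29, 29, 6, p, 34), (14, 29, 29, 6, p, 37)}.
Filtering on E ≥ 29 and B ≠ n leaves {(14, 29, 29, 21, s, 34), (14, 29, 29, 21, s, 37), (14, 29, 29, 26, c, 34), (14, 29, 29, 26, c, 37), (14, 29, 29, 6, p, 34), (14, 29, 29, 6, p, 37)}.
π_{F, B} gives {(29, c), (29, p), (29, s)} (3 duplicate(s) eliminated).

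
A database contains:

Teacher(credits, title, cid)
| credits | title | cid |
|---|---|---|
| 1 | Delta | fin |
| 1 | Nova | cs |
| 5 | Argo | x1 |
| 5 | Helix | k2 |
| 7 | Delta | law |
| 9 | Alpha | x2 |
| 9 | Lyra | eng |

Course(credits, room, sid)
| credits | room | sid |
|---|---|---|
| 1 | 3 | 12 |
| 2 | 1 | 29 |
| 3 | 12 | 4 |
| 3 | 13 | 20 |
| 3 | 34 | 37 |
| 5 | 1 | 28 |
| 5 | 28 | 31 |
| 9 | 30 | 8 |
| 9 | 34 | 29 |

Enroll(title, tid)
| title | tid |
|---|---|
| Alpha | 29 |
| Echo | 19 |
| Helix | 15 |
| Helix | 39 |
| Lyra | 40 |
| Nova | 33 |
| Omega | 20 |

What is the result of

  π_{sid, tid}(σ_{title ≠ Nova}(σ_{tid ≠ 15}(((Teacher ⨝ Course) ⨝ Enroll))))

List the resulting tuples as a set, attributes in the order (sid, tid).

{(28, 39), (29, 29), (29, 40), (31, 39), (8, 29), (8, 40)}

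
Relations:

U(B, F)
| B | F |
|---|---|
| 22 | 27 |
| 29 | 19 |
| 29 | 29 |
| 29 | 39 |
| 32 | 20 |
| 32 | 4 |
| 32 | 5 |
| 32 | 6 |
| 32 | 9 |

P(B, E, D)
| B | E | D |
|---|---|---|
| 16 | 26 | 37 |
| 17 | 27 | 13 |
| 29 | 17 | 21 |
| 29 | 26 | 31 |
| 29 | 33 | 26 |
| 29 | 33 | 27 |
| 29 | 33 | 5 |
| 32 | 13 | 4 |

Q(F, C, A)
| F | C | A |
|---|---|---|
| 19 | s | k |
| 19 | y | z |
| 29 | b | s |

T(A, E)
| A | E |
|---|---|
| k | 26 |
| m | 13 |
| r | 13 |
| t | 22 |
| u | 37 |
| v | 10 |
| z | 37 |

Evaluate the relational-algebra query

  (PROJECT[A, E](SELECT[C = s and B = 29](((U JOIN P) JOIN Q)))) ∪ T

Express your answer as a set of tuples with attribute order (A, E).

{(k, 17), (k, 26), (k, 33), (m, 13), (r, 13), (t, 22), (u, 37), (v, 10), (z, 37)}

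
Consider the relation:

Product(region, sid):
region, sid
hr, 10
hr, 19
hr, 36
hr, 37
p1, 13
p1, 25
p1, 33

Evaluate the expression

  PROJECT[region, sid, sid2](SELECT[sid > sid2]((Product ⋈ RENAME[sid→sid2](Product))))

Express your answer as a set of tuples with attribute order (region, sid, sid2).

{(hr, 19, 10), (hr, 36, 10), (hr, 36, 19), (hr, 37, 10), (hr, 37, 19), (hr, 37, 36), (p1, 25, 13), (p1, 33, 13), (p1, 33, 25)}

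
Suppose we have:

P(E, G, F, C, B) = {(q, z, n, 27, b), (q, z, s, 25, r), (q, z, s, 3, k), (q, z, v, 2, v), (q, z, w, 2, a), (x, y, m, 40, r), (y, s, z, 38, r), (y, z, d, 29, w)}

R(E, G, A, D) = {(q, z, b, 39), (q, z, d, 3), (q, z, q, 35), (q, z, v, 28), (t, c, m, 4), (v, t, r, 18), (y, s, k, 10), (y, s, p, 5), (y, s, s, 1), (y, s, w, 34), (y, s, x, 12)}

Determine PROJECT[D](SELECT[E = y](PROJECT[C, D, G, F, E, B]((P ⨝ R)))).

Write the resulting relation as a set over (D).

Natural join on E, G: {(q, z, n, 27, b, b, 39), (q, z, n, 27, b, d, 3), (q, z, n, 27, b, q, 35), (q, z, n, 27, b, v, 28), (q, z, s, 25, r, b, 39), (q, z, s, 25, r, d, 3), (q, z, s, 25, r, q, 35), (q, z, s, 25, r, v, 28), (q, z, s, 3, k, b, 39), (q, z, s, 3, k, d, 3), (q, z, s, 3, k, q, 35), (q, z, s, 3, k, v, 28), (q, z, v, 2, v, b, 39), (q, z, v, 2, v, d, 3), (q, z, v, 2, v, q, 35), (q, z, v, 2, v, v, 28), (q, z, w, 2, a, b, 39), (q, z, w, 2, a, d, 3), (q, z, w, 2, a, q, 35), (q, z, w, 2, a, v, 28), (y, s, z, 38, r, k, 10), (y, s, z, 38, r, p, 5), (y, s, z, 38, r, s, 1), (y, s, z, 38, r, w, 34), (y, s, z, 38, r, x, 12)}
Keep only column(s) C, D, G, F, E, B: {(2, 28, z, v, q, v), (2, 28, z, w, q, a), (2, 3, z, v, q, v), (2, 3, z, w, q, a), (2, 35, z, v, q, v), (2, 35, z, w, q, a), (2, 39, z, v, q, v), (2, 39, z, w, q, a), (25, 28, z, s, q, r), (25, 3, z, s, q, r), (25, 35, z, s, q, r), (25, 39, z, s, q, r), (27, 28, z, n, q, b), (27, 3, z, n, q, b), (27, 35, z, n, q, b), (27, 39, z, n, q, b), (3, 28, z, s, q, k), (3, 3, z, s, q, k), (3, 35, z, s, q, k), (3, 39, z, s, q, k), (38, 1, s, z, y, r), (38, 10, s, z, y, r), (38, 12, s, z, y, r), (38, 34, s, z, y, r), (38, 5, s, z, y, r)}
Filtering on E = y leaves {(38, 1, s, z, y, r), (38, 10, s, z, y, r), (38, 12, s, z, y, r), (38, 34, s, z, y, r), (38, 5, s, z, y, r)}.
Keep only column(s) D: {1, 10, 12, 34, 5}

{1, 10, 12, 34, 5}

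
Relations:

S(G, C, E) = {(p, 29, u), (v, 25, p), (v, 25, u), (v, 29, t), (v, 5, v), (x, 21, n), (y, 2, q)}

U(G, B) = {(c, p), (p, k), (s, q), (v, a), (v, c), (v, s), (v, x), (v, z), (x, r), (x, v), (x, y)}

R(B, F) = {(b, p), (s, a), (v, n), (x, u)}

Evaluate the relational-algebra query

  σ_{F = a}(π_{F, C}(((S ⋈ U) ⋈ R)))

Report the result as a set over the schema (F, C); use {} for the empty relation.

Joining S and U on G yields {(p, 29, u, k), (v, 25, p, a), (v, 25, p, c), (v, 25, p, s), (v, 25, p, x), (v, 25, p, z), (v, 25, u, a), (v, 25, u, c), (v, 25, u, s), (v, 25, u, x), (v, 25, u, z), (v, 29, t, a), (v, 29, t, c), (v, 29, t, s), (v, 29, t, x), (v, 29, t, z), (v, 5, v, a), (v, 5, v, c), (v, 5, v, s), (v, 5, v, x), (v, 5, v, z), (x, 21, n, r), (x, 21, n, v), (x, 21, n, y)}.
Joining (S ⋈ U) and R on B yields {(v, 25, p, s, a), (v, 25, p, x, u), (v, 25, u, s, a), (v, 25, u, x, u), (v, 29, t, s, a), (v, 29, t, x, u), (v, 5, v, s, a), (v, 5, v, x, u), (x, 21, n, v, n)}.
Projecting to F, C (2 duplicate(s) eliminated): {(a, 25), (a, 29), (a, 5), (n, 21), (u, 25), (u, 29), (u, 5)}
Apply σ_{F = a}; surviving tuples: {(a, 25), (a, 29), (a, 5)}

{(a, 25), (a, 29), (a, 5)}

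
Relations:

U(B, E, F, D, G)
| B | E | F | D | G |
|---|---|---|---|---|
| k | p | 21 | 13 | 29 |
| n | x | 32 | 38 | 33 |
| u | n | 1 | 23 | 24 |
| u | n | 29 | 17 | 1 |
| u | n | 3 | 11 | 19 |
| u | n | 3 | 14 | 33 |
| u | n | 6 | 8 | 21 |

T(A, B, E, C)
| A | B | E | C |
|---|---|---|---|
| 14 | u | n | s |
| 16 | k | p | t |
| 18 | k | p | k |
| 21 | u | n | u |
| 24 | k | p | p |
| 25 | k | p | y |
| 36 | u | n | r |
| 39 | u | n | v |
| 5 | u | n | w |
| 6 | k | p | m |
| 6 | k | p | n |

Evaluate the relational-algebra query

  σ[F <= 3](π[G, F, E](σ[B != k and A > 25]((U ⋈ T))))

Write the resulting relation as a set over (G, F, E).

{(19, 3, n), (24, 1, n), (33, 3, n)}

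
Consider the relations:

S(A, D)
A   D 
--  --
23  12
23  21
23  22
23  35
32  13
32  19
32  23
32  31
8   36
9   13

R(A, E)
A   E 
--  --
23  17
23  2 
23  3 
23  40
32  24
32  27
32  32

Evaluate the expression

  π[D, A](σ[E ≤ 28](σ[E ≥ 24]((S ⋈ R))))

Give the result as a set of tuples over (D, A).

Joining S and R on A yields {(23, 12, 17), (23, 12, 2), (23, 12, 3), (23, 12, 40), (23, 21, 17), (23, 21, 2), (23, 21, 3), (23, 21, 40), (23, 22, 17), (23, 22, 2), (23, 22, 3), (23, 22, 40), (23, 35, 17), (23, 35, 2), (23, 35, 3), (23, 35, 40), (32, 13, 24), (32, 13, 27), (32, 13, 32), (32, 19, 24), (32, 19, 27), (32, 19, 32), (32, 23, 24), (32, 23, 27), (32, 23, 32), (32, 31, 24), (32, 31, 27), (32, 31, 32)}.
σ[E ≥ 24]: keep tuples satisfying E ≥ 24 → {(23, 12, 40), (23, 21, 40), (23, 22, 40), (23, 35, 40), (32, 13, 24), (32, 13, 27), (32, 13, 32), (32, 19, 24), (32, 19, 27), (32, 19, 32), (32, 23, 24), (32, 23, 27), (32, 23, 32), (32, 31, 24), (32, 31, 27), (32, 31, 32)}
σ[E ≤ 28]: keep tuples satisfying E ≤ 28 → {(32, 13, 24), (32, 13, 27), (32, 19, 24), (32, 19, 27), (32, 23, 24), (32, 23, 27), (32, 31, 24), (32, 31, 27)}
Keep only column(s) D, A (4 duplicate(s) eliminated): {(13, 32), (19, 32), (23, 32), (31, 32)}

{(13, 32), (19, 32), (23, 32), (31, 32)}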